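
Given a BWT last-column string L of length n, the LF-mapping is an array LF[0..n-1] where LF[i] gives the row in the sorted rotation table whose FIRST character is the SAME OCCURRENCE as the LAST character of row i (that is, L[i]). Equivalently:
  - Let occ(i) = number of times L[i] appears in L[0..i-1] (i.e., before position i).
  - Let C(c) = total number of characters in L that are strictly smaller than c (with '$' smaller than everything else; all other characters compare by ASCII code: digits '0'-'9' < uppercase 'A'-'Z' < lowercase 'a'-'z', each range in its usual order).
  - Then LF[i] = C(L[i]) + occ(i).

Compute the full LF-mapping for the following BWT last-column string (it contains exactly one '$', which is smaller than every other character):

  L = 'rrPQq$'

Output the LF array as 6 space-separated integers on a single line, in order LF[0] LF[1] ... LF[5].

Answer: 4 5 1 2 3 0

Derivation:
Char counts: '$':1, 'P':1, 'Q':1, 'q':1, 'r':2
C (first-col start): C('$')=0, C('P')=1, C('Q')=2, C('q')=3, C('r')=4
L[0]='r': occ=0, LF[0]=C('r')+0=4+0=4
L[1]='r': occ=1, LF[1]=C('r')+1=4+1=5
L[2]='P': occ=0, LF[2]=C('P')+0=1+0=1
L[3]='Q': occ=0, LF[3]=C('Q')+0=2+0=2
L[4]='q': occ=0, LF[4]=C('q')+0=3+0=3
L[5]='$': occ=0, LF[5]=C('$')+0=0+0=0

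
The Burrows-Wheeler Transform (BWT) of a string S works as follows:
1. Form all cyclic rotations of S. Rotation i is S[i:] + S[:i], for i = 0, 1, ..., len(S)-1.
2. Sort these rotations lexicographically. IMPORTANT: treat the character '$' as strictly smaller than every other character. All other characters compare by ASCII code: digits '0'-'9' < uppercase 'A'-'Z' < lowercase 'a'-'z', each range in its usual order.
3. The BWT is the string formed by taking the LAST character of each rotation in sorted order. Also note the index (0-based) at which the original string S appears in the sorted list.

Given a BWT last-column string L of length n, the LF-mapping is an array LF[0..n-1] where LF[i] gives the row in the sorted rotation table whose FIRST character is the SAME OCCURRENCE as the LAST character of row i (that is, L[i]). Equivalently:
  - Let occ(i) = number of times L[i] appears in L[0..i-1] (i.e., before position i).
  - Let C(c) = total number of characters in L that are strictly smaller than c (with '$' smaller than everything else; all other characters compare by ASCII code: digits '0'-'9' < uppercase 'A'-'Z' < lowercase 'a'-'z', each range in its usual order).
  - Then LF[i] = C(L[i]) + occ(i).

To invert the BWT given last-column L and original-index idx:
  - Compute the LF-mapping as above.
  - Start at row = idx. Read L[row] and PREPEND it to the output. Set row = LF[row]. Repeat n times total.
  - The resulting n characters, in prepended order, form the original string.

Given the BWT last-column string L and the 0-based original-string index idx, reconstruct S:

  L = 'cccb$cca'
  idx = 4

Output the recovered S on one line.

Answer: cacccbc$

Derivation:
LF mapping: 3 4 5 2 0 6 7 1
Walk LF starting at row 4, prepending L[row]:
  step 1: row=4, L[4]='$', prepend. Next row=LF[4]=0
  step 2: row=0, L[0]='c', prepend. Next row=LF[0]=3
  step 3: row=3, L[3]='b', prepend. Next row=LF[3]=2
  step 4: row=2, L[2]='c', prepend. Next row=LF[2]=5
  step 5: row=5, L[5]='c', prepend. Next row=LF[5]=6
  step 6: row=6, L[6]='c', prepend. Next row=LF[6]=7
  step 7: row=7, L[7]='a', prepend. Next row=LF[7]=1
  step 8: row=1, L[1]='c', prepend. Next row=LF[1]=4
Reversed output: cacccbc$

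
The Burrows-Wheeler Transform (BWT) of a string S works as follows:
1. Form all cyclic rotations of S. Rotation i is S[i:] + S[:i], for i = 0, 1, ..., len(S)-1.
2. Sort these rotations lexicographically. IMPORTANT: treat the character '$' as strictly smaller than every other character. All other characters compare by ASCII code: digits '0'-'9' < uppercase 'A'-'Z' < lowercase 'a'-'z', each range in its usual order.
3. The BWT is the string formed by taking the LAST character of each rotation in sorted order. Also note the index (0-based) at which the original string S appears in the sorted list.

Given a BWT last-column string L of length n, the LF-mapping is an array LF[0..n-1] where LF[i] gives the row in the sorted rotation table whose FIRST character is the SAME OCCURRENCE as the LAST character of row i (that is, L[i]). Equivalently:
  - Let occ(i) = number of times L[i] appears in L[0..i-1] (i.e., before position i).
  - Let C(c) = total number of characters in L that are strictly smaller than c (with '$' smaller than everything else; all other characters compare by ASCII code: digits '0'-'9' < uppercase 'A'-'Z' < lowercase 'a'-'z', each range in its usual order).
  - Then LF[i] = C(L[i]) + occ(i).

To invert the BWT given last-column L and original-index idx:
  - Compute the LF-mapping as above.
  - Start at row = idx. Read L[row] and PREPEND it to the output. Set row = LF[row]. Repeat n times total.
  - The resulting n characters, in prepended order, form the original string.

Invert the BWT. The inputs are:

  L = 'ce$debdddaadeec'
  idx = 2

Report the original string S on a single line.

Answer: adeaddddbceeec$

Derivation:
LF mapping: 4 11 0 6 12 3 7 8 9 1 2 10 13 14 5
Walk LF starting at row 2, prepending L[row]:
  step 1: row=2, L[2]='$', prepend. Next row=LF[2]=0
  step 2: row=0, L[0]='c', prepend. Next row=LF[0]=4
  step 3: row=4, L[4]='e', prepend. Next row=LF[4]=12
  step 4: row=12, L[12]='e', prepend. Next row=LF[12]=13
  step 5: row=13, L[13]='e', prepend. Next row=LF[13]=14
  step 6: row=14, L[14]='c', prepend. Next row=LF[14]=5
  step 7: row=5, L[5]='b', prepend. Next row=LF[5]=3
  step 8: row=3, L[3]='d', prepend. Next row=LF[3]=6
  step 9: row=6, L[6]='d', prepend. Next row=LF[6]=7
  step 10: row=7, L[7]='d', prepend. Next row=LF[7]=8
  step 11: row=8, L[8]='d', prepend. Next row=LF[8]=9
  step 12: row=9, L[9]='a', prepend. Next row=LF[9]=1
  step 13: row=1, L[1]='e', prepend. Next row=LF[1]=11
  step 14: row=11, L[11]='d', prepend. Next row=LF[11]=10
  step 15: row=10, L[10]='a', prepend. Next row=LF[10]=2
Reversed output: adeaddddbceeec$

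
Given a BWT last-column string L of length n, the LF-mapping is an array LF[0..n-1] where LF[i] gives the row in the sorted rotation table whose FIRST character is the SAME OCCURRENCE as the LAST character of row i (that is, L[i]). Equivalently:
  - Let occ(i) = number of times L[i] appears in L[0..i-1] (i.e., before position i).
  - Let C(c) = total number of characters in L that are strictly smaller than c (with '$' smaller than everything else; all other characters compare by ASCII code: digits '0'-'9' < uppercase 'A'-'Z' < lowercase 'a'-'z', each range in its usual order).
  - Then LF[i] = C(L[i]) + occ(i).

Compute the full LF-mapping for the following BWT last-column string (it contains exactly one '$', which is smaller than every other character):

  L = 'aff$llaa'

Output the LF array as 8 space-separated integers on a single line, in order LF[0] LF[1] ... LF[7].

Char counts: '$':1, 'a':3, 'f':2, 'l':2
C (first-col start): C('$')=0, C('a')=1, C('f')=4, C('l')=6
L[0]='a': occ=0, LF[0]=C('a')+0=1+0=1
L[1]='f': occ=0, LF[1]=C('f')+0=4+0=4
L[2]='f': occ=1, LF[2]=C('f')+1=4+1=5
L[3]='$': occ=0, LF[3]=C('$')+0=0+0=0
L[4]='l': occ=0, LF[4]=C('l')+0=6+0=6
L[5]='l': occ=1, LF[5]=C('l')+1=6+1=7
L[6]='a': occ=1, LF[6]=C('a')+1=1+1=2
L[7]='a': occ=2, LF[7]=C('a')+2=1+2=3

Answer: 1 4 5 0 6 7 2 3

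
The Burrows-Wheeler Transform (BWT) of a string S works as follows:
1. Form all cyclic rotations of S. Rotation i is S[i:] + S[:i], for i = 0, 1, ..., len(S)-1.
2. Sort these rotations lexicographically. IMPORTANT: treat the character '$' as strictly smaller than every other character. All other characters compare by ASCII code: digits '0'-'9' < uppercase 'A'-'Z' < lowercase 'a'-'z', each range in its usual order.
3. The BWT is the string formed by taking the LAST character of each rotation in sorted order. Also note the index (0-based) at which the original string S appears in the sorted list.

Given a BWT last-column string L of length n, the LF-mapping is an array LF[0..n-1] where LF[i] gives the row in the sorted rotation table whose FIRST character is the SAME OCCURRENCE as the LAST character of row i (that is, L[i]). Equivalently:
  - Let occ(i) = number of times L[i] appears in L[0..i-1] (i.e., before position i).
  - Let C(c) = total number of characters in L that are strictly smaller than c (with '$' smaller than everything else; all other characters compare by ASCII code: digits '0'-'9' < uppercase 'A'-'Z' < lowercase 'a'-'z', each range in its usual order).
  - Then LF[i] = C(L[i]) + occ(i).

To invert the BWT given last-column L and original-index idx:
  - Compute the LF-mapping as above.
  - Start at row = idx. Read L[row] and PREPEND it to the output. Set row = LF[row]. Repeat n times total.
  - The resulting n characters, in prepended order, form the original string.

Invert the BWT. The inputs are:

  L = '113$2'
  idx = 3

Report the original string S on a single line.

Answer: 2311$

Derivation:
LF mapping: 1 2 4 0 3
Walk LF starting at row 3, prepending L[row]:
  step 1: row=3, L[3]='$', prepend. Next row=LF[3]=0
  step 2: row=0, L[0]='1', prepend. Next row=LF[0]=1
  step 3: row=1, L[1]='1', prepend. Next row=LF[1]=2
  step 4: row=2, L[2]='3', prepend. Next row=LF[2]=4
  step 5: row=4, L[4]='2', prepend. Next row=LF[4]=3
Reversed output: 2311$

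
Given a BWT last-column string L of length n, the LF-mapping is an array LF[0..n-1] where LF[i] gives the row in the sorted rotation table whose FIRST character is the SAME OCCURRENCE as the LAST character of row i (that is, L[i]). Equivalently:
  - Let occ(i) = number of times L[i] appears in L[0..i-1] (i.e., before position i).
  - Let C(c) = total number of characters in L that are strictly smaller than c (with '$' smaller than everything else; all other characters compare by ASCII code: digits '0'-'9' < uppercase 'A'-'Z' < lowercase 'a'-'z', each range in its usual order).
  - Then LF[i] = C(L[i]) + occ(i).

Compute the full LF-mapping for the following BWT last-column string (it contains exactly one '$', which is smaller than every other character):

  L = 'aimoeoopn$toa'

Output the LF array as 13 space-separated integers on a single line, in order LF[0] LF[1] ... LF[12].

Answer: 1 4 5 7 3 8 9 11 6 0 12 10 2

Derivation:
Char counts: '$':1, 'a':2, 'e':1, 'i':1, 'm':1, 'n':1, 'o':4, 'p':1, 't':1
C (first-col start): C('$')=0, C('a')=1, C('e')=3, C('i')=4, C('m')=5, C('n')=6, C('o')=7, C('p')=11, C('t')=12
L[0]='a': occ=0, LF[0]=C('a')+0=1+0=1
L[1]='i': occ=0, LF[1]=C('i')+0=4+0=4
L[2]='m': occ=0, LF[2]=C('m')+0=5+0=5
L[3]='o': occ=0, LF[3]=C('o')+0=7+0=7
L[4]='e': occ=0, LF[4]=C('e')+0=3+0=3
L[5]='o': occ=1, LF[5]=C('o')+1=7+1=8
L[6]='o': occ=2, LF[6]=C('o')+2=7+2=9
L[7]='p': occ=0, LF[7]=C('p')+0=11+0=11
L[8]='n': occ=0, LF[8]=C('n')+0=6+0=6
L[9]='$': occ=0, LF[9]=C('$')+0=0+0=0
L[10]='t': occ=0, LF[10]=C('t')+0=12+0=12
L[11]='o': occ=3, LF[11]=C('o')+3=7+3=10
L[12]='a': occ=1, LF[12]=C('a')+1=1+1=2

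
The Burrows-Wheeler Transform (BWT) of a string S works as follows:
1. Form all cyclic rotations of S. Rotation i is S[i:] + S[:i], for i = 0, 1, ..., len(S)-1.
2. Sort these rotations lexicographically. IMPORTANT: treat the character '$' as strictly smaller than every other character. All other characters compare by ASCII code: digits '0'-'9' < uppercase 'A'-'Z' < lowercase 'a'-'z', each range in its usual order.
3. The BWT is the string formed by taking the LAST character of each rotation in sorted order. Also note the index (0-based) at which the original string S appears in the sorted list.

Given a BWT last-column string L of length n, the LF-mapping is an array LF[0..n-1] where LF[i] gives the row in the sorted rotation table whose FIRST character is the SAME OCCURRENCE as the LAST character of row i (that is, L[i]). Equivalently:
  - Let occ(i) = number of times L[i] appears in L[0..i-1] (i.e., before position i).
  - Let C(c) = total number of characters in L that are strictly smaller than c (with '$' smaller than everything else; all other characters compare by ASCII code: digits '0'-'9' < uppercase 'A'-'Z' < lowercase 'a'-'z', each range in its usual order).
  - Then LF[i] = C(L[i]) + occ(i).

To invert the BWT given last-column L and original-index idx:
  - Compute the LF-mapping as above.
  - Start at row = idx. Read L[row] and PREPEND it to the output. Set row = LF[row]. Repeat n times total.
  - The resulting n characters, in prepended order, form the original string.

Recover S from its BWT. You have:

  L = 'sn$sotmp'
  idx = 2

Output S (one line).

Answer: nmsopts$

Derivation:
LF mapping: 5 2 0 6 3 7 1 4
Walk LF starting at row 2, prepending L[row]:
  step 1: row=2, L[2]='$', prepend. Next row=LF[2]=0
  step 2: row=0, L[0]='s', prepend. Next row=LF[0]=5
  step 3: row=5, L[5]='t', prepend. Next row=LF[5]=7
  step 4: row=7, L[7]='p', prepend. Next row=LF[7]=4
  step 5: row=4, L[4]='o', prepend. Next row=LF[4]=3
  step 6: row=3, L[3]='s', prepend. Next row=LF[3]=6
  step 7: row=6, L[6]='m', prepend. Next row=LF[6]=1
  step 8: row=1, L[1]='n', prepend. Next row=LF[1]=2
Reversed output: nmsopts$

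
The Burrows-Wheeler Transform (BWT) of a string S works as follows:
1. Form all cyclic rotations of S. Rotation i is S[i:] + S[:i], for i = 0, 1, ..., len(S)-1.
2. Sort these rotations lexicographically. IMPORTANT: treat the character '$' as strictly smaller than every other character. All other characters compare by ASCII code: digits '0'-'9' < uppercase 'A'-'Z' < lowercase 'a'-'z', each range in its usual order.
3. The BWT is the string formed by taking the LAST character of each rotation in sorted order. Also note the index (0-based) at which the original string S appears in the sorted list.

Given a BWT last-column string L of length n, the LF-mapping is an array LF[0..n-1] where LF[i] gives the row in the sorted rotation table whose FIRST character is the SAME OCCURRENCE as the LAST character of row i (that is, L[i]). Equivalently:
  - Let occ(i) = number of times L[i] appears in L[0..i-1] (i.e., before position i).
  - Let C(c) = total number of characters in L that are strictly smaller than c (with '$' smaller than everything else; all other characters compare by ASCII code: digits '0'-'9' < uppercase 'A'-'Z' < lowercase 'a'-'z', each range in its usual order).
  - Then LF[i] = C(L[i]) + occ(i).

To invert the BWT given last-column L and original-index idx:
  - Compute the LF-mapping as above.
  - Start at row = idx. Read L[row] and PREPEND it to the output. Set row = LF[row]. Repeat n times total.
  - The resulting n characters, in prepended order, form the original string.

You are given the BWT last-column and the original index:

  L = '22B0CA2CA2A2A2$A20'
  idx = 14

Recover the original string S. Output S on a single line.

LF mapping: 3 4 15 1 16 10 5 17 11 6 12 7 13 8 0 14 9 2
Walk LF starting at row 14, prepending L[row]:
  step 1: row=14, L[14]='$', prepend. Next row=LF[14]=0
  step 2: row=0, L[0]='2', prepend. Next row=LF[0]=3
  step 3: row=3, L[3]='0', prepend. Next row=LF[3]=1
  step 4: row=1, L[1]='2', prepend. Next row=LF[1]=4
  step 5: row=4, L[4]='C', prepend. Next row=LF[4]=16
  step 6: row=16, L[16]='2', prepend. Next row=LF[16]=9
  step 7: row=9, L[9]='2', prepend. Next row=LF[9]=6
  step 8: row=6, L[6]='2', prepend. Next row=LF[6]=5
  step 9: row=5, L[5]='A', prepend. Next row=LF[5]=10
  step 10: row=10, L[10]='A', prepend. Next row=LF[10]=12
  step 11: row=12, L[12]='A', prepend. Next row=LF[12]=13
  step 12: row=13, L[13]='2', prepend. Next row=LF[13]=8
  step 13: row=8, L[8]='A', prepend. Next row=LF[8]=11
  step 14: row=11, L[11]='2', prepend. Next row=LF[11]=7
  step 15: row=7, L[7]='C', prepend. Next row=LF[7]=17
  step 16: row=17, L[17]='0', prepend. Next row=LF[17]=2
  step 17: row=2, L[2]='B', prepend. Next row=LF[2]=15
  step 18: row=15, L[15]='A', prepend. Next row=LF[15]=14
Reversed output: AB0C2A2AAA222C202$

Answer: AB0C2A2AAA222C202$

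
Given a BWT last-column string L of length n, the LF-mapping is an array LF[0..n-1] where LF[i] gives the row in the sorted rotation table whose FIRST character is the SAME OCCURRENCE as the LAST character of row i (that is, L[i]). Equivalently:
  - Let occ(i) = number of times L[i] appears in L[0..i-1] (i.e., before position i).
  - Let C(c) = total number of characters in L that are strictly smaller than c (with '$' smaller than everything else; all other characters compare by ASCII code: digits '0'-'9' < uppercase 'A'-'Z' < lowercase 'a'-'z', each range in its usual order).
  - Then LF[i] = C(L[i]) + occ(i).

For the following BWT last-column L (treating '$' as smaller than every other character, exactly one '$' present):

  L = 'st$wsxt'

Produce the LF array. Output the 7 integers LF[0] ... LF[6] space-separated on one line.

Char counts: '$':1, 's':2, 't':2, 'w':1, 'x':1
C (first-col start): C('$')=0, C('s')=1, C('t')=3, C('w')=5, C('x')=6
L[0]='s': occ=0, LF[0]=C('s')+0=1+0=1
L[1]='t': occ=0, LF[1]=C('t')+0=3+0=3
L[2]='$': occ=0, LF[2]=C('$')+0=0+0=0
L[3]='w': occ=0, LF[3]=C('w')+0=5+0=5
L[4]='s': occ=1, LF[4]=C('s')+1=1+1=2
L[5]='x': occ=0, LF[5]=C('x')+0=6+0=6
L[6]='t': occ=1, LF[6]=C('t')+1=3+1=4

Answer: 1 3 0 5 2 6 4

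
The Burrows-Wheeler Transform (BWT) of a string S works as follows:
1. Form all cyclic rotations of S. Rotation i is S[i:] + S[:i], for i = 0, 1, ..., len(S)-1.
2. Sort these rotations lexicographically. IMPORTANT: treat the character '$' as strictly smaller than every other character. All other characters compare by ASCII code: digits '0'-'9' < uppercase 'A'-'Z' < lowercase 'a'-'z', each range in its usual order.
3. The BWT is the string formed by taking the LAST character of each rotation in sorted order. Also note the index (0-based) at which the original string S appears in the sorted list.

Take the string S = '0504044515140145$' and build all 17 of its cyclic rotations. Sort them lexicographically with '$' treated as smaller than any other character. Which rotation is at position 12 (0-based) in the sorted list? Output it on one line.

All 17 rotations (rotation i = S[i:]+S[:i]):
  rot[0] = 0504044515140145$
  rot[1] = 504044515140145$0
  rot[2] = 04044515140145$05
  rot[3] = 4044515140145$050
  rot[4] = 044515140145$0504
  rot[5] = 44515140145$05040
  rot[6] = 4515140145$050404
  rot[7] = 515140145$0504044
  rot[8] = 15140145$05040445
  rot[9] = 5140145$050404451
  rot[10] = 140145$0504044515
  rot[11] = 40145$05040445151
  rot[12] = 0145$050404451514
  rot[13] = 145$0504044515140
  rot[14] = 45$05040445151401
  rot[15] = 5$050404451514014
  rot[16] = $0504044515140145
Sorted (with $ < everything):
  sorted[0] = $0504044515140145
  sorted[1] = 0145$050404451514
  sorted[2] = 04044515140145$05
  sorted[3] = 044515140145$0504
  sorted[4] = 0504044515140145$
  sorted[5] = 140145$0504044515
  sorted[6] = 145$0504044515140
  sorted[7] = 15140145$05040445
  sorted[8] = 40145$05040445151
  sorted[9] = 4044515140145$050
  sorted[10] = 44515140145$05040
  sorted[11] = 45$05040445151401
  sorted[12] = 4515140145$050404
  sorted[13] = 5$050404451514014
  sorted[14] = 504044515140145$0
  sorted[15] = 5140145$050404451
  sorted[16] = 515140145$0504044
sorted[12] = 4515140145$050404

Answer: 4515140145$050404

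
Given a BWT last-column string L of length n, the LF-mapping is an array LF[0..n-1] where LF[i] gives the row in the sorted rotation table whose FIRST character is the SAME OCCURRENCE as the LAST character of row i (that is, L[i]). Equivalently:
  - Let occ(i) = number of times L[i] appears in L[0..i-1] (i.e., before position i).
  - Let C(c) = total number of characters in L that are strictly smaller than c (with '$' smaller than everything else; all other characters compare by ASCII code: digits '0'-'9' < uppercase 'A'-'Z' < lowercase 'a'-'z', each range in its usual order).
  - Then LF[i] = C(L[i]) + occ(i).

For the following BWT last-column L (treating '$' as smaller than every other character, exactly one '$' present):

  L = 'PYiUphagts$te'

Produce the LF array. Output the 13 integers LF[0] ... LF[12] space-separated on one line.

Answer: 1 3 8 2 9 7 4 6 11 10 0 12 5

Derivation:
Char counts: '$':1, 'P':1, 'U':1, 'Y':1, 'a':1, 'e':1, 'g':1, 'h':1, 'i':1, 'p':1, 's':1, 't':2
C (first-col start): C('$')=0, C('P')=1, C('U')=2, C('Y')=3, C('a')=4, C('e')=5, C('g')=6, C('h')=7, C('i')=8, C('p')=9, C('s')=10, C('t')=11
L[0]='P': occ=0, LF[0]=C('P')+0=1+0=1
L[1]='Y': occ=0, LF[1]=C('Y')+0=3+0=3
L[2]='i': occ=0, LF[2]=C('i')+0=8+0=8
L[3]='U': occ=0, LF[3]=C('U')+0=2+0=2
L[4]='p': occ=0, LF[4]=C('p')+0=9+0=9
L[5]='h': occ=0, LF[5]=C('h')+0=7+0=7
L[6]='a': occ=0, LF[6]=C('a')+0=4+0=4
L[7]='g': occ=0, LF[7]=C('g')+0=6+0=6
L[8]='t': occ=0, LF[8]=C('t')+0=11+0=11
L[9]='s': occ=0, LF[9]=C('s')+0=10+0=10
L[10]='$': occ=0, LF[10]=C('$')+0=0+0=0
L[11]='t': occ=1, LF[11]=C('t')+1=11+1=12
L[12]='e': occ=0, LF[12]=C('e')+0=5+0=5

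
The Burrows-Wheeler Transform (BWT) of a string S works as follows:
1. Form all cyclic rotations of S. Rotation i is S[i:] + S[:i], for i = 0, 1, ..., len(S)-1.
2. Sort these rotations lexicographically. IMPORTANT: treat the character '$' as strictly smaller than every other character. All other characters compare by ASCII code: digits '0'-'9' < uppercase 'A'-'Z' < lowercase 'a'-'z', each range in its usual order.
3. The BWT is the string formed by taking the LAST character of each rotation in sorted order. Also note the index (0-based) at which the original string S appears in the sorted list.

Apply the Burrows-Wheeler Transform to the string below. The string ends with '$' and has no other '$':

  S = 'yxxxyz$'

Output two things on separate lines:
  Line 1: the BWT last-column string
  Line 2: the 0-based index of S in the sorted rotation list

All 7 rotations (rotation i = S[i:]+S[:i]):
  rot[0] = yxxxyz$
  rot[1] = xxxyz$y
  rot[2] = xxyz$yx
  rot[3] = xyz$yxx
  rot[4] = yz$yxxx
  rot[5] = z$yxxxy
  rot[6] = $yxxxyz
Sorted (with $ < everything):
  sorted[0] = $yxxxyz  (last char: 'z')
  sorted[1] = xxxyz$y  (last char: 'y')
  sorted[2] = xxyz$yx  (last char: 'x')
  sorted[3] = xyz$yxx  (last char: 'x')
  sorted[4] = yxxxyz$  (last char: '$')
  sorted[5] = yz$yxxx  (last char: 'x')
  sorted[6] = z$yxxxy  (last char: 'y')
Last column: zyxx$xy
Original string S is at sorted index 4

Answer: zyxx$xy
4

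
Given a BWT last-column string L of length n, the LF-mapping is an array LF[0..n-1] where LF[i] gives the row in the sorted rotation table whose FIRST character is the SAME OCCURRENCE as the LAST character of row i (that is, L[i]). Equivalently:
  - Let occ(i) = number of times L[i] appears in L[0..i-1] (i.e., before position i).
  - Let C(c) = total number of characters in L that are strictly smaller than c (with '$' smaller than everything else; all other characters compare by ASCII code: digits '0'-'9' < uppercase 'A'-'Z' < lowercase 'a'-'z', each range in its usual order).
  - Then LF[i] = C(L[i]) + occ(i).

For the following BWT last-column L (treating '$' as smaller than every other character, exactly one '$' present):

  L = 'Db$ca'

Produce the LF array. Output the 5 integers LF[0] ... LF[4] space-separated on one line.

Char counts: '$':1, 'D':1, 'a':1, 'b':1, 'c':1
C (first-col start): C('$')=0, C('D')=1, C('a')=2, C('b')=3, C('c')=4
L[0]='D': occ=0, LF[0]=C('D')+0=1+0=1
L[1]='b': occ=0, LF[1]=C('b')+0=3+0=3
L[2]='$': occ=0, LF[2]=C('$')+0=0+0=0
L[3]='c': occ=0, LF[3]=C('c')+0=4+0=4
L[4]='a': occ=0, LF[4]=C('a')+0=2+0=2

Answer: 1 3 0 4 2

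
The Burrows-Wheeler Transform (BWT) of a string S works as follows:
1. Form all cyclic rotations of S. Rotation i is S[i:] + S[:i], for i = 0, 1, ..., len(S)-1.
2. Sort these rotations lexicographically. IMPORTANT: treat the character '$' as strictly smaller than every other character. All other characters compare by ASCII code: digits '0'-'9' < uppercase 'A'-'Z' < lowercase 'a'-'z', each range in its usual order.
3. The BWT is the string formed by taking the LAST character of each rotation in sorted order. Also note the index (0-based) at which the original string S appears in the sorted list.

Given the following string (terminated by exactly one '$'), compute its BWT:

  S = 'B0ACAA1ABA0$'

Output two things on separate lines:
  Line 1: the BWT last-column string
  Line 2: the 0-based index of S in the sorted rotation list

Answer: 0ABABAC10$AA
9

Derivation:
All 12 rotations (rotation i = S[i:]+S[:i]):
  rot[0] = B0ACAA1ABA0$
  rot[1] = 0ACAA1ABA0$B
  rot[2] = ACAA1ABA0$B0
  rot[3] = CAA1ABA0$B0A
  rot[4] = AA1ABA0$B0AC
  rot[5] = A1ABA0$B0ACA
  rot[6] = 1ABA0$B0ACAA
  rot[7] = ABA0$B0ACAA1
  rot[8] = BA0$B0ACAA1A
  rot[9] = A0$B0ACAA1AB
  rot[10] = 0$B0ACAA1ABA
  rot[11] = $B0ACAA1ABA0
Sorted (with $ < everything):
  sorted[0] = $B0ACAA1ABA0  (last char: '0')
  sorted[1] = 0$B0ACAA1ABA  (last char: 'A')
  sorted[2] = 0ACAA1ABA0$B  (last char: 'B')
  sorted[3] = 1ABA0$B0ACAA  (last char: 'A')
  sorted[4] = A0$B0ACAA1AB  (last char: 'B')
  sorted[5] = A1ABA0$B0ACA  (last char: 'A')
  sorted[6] = AA1ABA0$B0AC  (last char: 'C')
  sorted[7] = ABA0$B0ACAA1  (last char: '1')
  sorted[8] = ACAA1ABA0$B0  (last char: '0')
  sorted[9] = B0ACAA1ABA0$  (last char: '$')
  sorted[10] = BA0$B0ACAA1A  (last char: 'A')
  sorted[11] = CAA1ABA0$B0A  (last char: 'A')
Last column: 0ABABAC10$AA
Original string S is at sorted index 9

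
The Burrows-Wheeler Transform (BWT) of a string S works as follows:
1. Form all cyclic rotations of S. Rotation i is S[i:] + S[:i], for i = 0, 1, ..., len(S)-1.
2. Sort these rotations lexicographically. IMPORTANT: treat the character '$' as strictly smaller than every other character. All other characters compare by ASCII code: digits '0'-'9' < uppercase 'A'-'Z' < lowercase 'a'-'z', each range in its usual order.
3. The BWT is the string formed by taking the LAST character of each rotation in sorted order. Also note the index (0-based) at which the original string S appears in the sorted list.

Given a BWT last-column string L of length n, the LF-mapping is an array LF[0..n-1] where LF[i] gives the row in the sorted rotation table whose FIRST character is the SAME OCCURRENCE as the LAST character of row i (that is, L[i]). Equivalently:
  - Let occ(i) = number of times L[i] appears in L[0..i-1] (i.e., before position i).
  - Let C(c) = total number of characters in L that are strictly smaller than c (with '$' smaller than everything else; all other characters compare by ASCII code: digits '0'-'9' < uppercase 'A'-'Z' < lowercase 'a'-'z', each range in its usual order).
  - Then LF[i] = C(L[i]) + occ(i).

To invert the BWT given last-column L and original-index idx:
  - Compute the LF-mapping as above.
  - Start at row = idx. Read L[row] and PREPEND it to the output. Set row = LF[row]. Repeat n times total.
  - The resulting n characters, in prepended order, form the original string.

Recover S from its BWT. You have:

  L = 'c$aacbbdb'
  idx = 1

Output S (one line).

Answer: aabbdcbc$

Derivation:
LF mapping: 6 0 1 2 7 3 4 8 5
Walk LF starting at row 1, prepending L[row]:
  step 1: row=1, L[1]='$', prepend. Next row=LF[1]=0
  step 2: row=0, L[0]='c', prepend. Next row=LF[0]=6
  step 3: row=6, L[6]='b', prepend. Next row=LF[6]=4
  step 4: row=4, L[4]='c', prepend. Next row=LF[4]=7
  step 5: row=7, L[7]='d', prepend. Next row=LF[7]=8
  step 6: row=8, L[8]='b', prepend. Next row=LF[8]=5
  step 7: row=5, L[5]='b', prepend. Next row=LF[5]=3
  step 8: row=3, L[3]='a', prepend. Next row=LF[3]=2
  step 9: row=2, L[2]='a', prepend. Next row=LF[2]=1
Reversed output: aabbdcbc$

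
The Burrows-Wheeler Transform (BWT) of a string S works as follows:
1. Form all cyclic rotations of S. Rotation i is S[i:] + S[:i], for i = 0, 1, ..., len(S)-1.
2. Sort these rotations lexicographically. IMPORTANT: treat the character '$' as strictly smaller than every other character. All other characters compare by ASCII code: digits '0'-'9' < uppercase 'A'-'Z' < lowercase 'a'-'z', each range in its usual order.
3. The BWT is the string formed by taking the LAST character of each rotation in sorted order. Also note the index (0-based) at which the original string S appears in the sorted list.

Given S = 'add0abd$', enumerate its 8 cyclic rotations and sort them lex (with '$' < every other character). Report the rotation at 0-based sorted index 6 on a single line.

All 8 rotations (rotation i = S[i:]+S[:i]):
  rot[0] = add0abd$
  rot[1] = dd0abd$a
  rot[2] = d0abd$ad
  rot[3] = 0abd$add
  rot[4] = abd$add0
  rot[5] = bd$add0a
  rot[6] = d$add0ab
  rot[7] = $add0abd
Sorted (with $ < everything):
  sorted[0] = $add0abd
  sorted[1] = 0abd$add
  sorted[2] = abd$add0
  sorted[3] = add0abd$
  sorted[4] = bd$add0a
  sorted[5] = d$add0ab
  sorted[6] = d0abd$ad
  sorted[7] = dd0abd$a
sorted[6] = d0abd$ad

Answer: d0abd$ad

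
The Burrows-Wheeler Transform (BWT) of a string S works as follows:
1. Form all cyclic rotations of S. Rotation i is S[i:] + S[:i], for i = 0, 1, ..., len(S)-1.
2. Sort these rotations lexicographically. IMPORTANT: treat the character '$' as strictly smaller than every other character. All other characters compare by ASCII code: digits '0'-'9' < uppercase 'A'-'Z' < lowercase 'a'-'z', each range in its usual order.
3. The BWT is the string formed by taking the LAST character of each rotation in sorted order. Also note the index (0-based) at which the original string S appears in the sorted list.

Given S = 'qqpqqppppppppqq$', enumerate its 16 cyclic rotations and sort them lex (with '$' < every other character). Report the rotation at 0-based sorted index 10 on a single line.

All 16 rotations (rotation i = S[i:]+S[:i]):
  rot[0] = qqpqqppppppppqq$
  rot[1] = qpqqppppppppqq$q
  rot[2] = pqqppppppppqq$qq
  rot[3] = qqppppppppqq$qqp
  rot[4] = qppppppppqq$qqpq
  rot[5] = ppppppppqq$qqpqq
  rot[6] = pppppppqq$qqpqqp
  rot[7] = ppppppqq$qqpqqpp
  rot[8] = pppppqq$qqpqqppp
  rot[9] = ppppqq$qqpqqpppp
  rot[10] = pppqq$qqpqqppppp
  rot[11] = ppqq$qqpqqpppppp
  rot[12] = pqq$qqpqqppppppp
  rot[13] = qq$qqpqqpppppppp
  rot[14] = q$qqpqqppppppppq
  rot[15] = $qqpqqppppppppqq
Sorted (with $ < everything):
  sorted[0] = $qqpqqppppppppqq
  sorted[1] = ppppppppqq$qqpqq
  sorted[2] = pppppppqq$qqpqqp
  sorted[3] = ppppppqq$qqpqqpp
  sorted[4] = pppppqq$qqpqqppp
  sorted[5] = ppppqq$qqpqqpppp
  sorted[6] = pppqq$qqpqqppppp
  sorted[7] = ppqq$qqpqqpppppp
  sorted[8] = pqq$qqpqqppppppp
  sorted[9] = pqqppppppppqq$qq
  sorted[10] = q$qqpqqppppppppq
  sorted[11] = qppppppppqq$qqpq
  sorted[12] = qpqqppppppppqq$q
  sorted[13] = qq$qqpqqpppppppp
  sorted[14] = qqppppppppqq$qqp
  sorted[15] = qqpqqppppppppqq$
sorted[10] = q$qqpqqppppppppq

Answer: q$qqpqqppppppppq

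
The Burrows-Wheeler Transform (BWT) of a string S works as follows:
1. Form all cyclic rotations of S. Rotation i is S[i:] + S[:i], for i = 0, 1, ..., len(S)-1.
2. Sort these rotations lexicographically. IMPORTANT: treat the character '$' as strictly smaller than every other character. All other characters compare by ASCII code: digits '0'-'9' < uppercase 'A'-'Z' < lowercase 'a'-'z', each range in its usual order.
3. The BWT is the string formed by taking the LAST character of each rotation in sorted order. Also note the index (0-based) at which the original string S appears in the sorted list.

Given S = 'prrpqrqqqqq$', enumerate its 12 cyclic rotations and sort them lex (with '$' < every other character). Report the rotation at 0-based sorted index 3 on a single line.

All 12 rotations (rotation i = S[i:]+S[:i]):
  rot[0] = prrpqrqqqqq$
  rot[1] = rrpqrqqqqq$p
  rot[2] = rpqrqqqqq$pr
  rot[3] = pqrqqqqq$prr
  rot[4] = qrqqqqq$prrp
  rot[5] = rqqqqq$prrpq
  rot[6] = qqqqq$prrpqr
  rot[7] = qqqq$prrpqrq
  rot[8] = qqq$prrpqrqq
  rot[9] = qq$prrpqrqqq
  rot[10] = q$prrpqrqqqq
  rot[11] = $prrpqrqqqqq
Sorted (with $ < everything):
  sorted[0] = $prrpqrqqqqq
  sorted[1] = pqrqqqqq$prr
  sorted[2] = prrpqrqqqqq$
  sorted[3] = q$prrpqrqqqq
  sorted[4] = qq$prrpqrqqq
  sorted[5] = qqq$prrpqrqq
  sorted[6] = qqqq$prrpqrq
  sorted[7] = qqqqq$prrpqr
  sorted[8] = qrqqqqq$prrp
  sorted[9] = rpqrqqqqq$pr
  sorted[10] = rqqqqq$prrpq
  sorted[11] = rrpqrqqqqq$p
sorted[3] = q$prrpqrqqqq

Answer: q$prrpqrqqqq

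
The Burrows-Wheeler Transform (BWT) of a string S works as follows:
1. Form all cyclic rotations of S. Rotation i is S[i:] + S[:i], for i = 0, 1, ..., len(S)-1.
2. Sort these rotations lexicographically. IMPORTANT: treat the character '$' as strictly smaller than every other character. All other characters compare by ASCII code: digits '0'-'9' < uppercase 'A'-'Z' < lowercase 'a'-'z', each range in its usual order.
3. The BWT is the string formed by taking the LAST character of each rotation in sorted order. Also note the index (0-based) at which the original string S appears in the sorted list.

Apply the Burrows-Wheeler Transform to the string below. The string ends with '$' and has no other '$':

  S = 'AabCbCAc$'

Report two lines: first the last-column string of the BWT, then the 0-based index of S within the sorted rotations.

All 9 rotations (rotation i = S[i:]+S[:i]):
  rot[0] = AabCbCAc$
  rot[1] = abCbCAc$A
  rot[2] = bCbCAc$Aa
  rot[3] = CbCAc$Aab
  rot[4] = bCAc$AabC
  rot[5] = CAc$AabCb
  rot[6] = Ac$AabCbC
  rot[7] = c$AabCbCA
  rot[8] = $AabCbCAc
Sorted (with $ < everything):
  sorted[0] = $AabCbCAc  (last char: 'c')
  sorted[1] = AabCbCAc$  (last char: '$')
  sorted[2] = Ac$AabCbC  (last char: 'C')
  sorted[3] = CAc$AabCb  (last char: 'b')
  sorted[4] = CbCAc$Aab  (last char: 'b')
  sorted[5] = abCbCAc$A  (last char: 'A')
  sorted[6] = bCAc$AabC  (last char: 'C')
  sorted[7] = bCbCAc$Aa  (last char: 'a')
  sorted[8] = c$AabCbCA  (last char: 'A')
Last column: c$CbbACaA
Original string S is at sorted index 1

Answer: c$CbbACaA
1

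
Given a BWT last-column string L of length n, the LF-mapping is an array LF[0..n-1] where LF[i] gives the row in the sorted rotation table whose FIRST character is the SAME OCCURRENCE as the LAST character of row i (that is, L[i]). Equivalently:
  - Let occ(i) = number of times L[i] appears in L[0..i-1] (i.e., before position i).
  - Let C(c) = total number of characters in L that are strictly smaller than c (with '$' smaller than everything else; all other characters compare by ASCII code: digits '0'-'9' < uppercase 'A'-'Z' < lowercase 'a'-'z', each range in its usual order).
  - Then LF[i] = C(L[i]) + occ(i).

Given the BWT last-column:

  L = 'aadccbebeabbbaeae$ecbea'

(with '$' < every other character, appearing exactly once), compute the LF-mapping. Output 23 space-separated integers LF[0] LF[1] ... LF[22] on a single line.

Char counts: '$':1, 'a':6, 'b':6, 'c':3, 'd':1, 'e':6
C (first-col start): C('$')=0, C('a')=1, C('b')=7, C('c')=13, C('d')=16, C('e')=17
L[0]='a': occ=0, LF[0]=C('a')+0=1+0=1
L[1]='a': occ=1, LF[1]=C('a')+1=1+1=2
L[2]='d': occ=0, LF[2]=C('d')+0=16+0=16
L[3]='c': occ=0, LF[3]=C('c')+0=13+0=13
L[4]='c': occ=1, LF[4]=C('c')+1=13+1=14
L[5]='b': occ=0, LF[5]=C('b')+0=7+0=7
L[6]='e': occ=0, LF[6]=C('e')+0=17+0=17
L[7]='b': occ=1, LF[7]=C('b')+1=7+1=8
L[8]='e': occ=1, LF[8]=C('e')+1=17+1=18
L[9]='a': occ=2, LF[9]=C('a')+2=1+2=3
L[10]='b': occ=2, LF[10]=C('b')+2=7+2=9
L[11]='b': occ=3, LF[11]=C('b')+3=7+3=10
L[12]='b': occ=4, LF[12]=C('b')+4=7+4=11
L[13]='a': occ=3, LF[13]=C('a')+3=1+3=4
L[14]='e': occ=2, LF[14]=C('e')+2=17+2=19
L[15]='a': occ=4, LF[15]=C('a')+4=1+4=5
L[16]='e': occ=3, LF[16]=C('e')+3=17+3=20
L[17]='$': occ=0, LF[17]=C('$')+0=0+0=0
L[18]='e': occ=4, LF[18]=C('e')+4=17+4=21
L[19]='c': occ=2, LF[19]=C('c')+2=13+2=15
L[20]='b': occ=5, LF[20]=C('b')+5=7+5=12
L[21]='e': occ=5, LF[21]=C('e')+5=17+5=22
L[22]='a': occ=5, LF[22]=C('a')+5=1+5=6

Answer: 1 2 16 13 14 7 17 8 18 3 9 10 11 4 19 5 20 0 21 15 12 22 6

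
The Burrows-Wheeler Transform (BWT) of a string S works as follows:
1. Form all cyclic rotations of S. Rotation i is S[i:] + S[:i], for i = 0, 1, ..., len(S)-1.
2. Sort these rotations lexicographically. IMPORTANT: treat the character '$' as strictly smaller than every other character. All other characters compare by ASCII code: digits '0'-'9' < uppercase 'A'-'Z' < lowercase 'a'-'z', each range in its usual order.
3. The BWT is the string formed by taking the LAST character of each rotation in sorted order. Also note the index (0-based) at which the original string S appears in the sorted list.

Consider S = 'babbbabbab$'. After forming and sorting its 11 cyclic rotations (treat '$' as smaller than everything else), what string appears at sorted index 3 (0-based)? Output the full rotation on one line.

All 11 rotations (rotation i = S[i:]+S[:i]):
  rot[0] = babbbabbab$
  rot[1] = abbbabbab$b
  rot[2] = bbbabbab$ba
  rot[3] = bbabbab$bab
  rot[4] = babbab$babb
  rot[5] = abbab$babbb
  rot[6] = bbab$babbba
  rot[7] = bab$babbbab
  rot[8] = ab$babbbabb
  rot[9] = b$babbbabba
  rot[10] = $babbbabbab
Sorted (with $ < everything):
  sorted[0] = $babbbabbab
  sorted[1] = ab$babbbabb
  sorted[2] = abbab$babbb
  sorted[3] = abbbabbab$b
  sorted[4] = b$babbbabba
  sorted[5] = bab$babbbab
  sorted[6] = babbab$babb
  sorted[7] = babbbabbab$
  sorted[8] = bbab$babbba
  sorted[9] = bbabbab$bab
  sorted[10] = bbbabbab$ba
sorted[3] = abbbabbab$b

Answer: abbbabbab$b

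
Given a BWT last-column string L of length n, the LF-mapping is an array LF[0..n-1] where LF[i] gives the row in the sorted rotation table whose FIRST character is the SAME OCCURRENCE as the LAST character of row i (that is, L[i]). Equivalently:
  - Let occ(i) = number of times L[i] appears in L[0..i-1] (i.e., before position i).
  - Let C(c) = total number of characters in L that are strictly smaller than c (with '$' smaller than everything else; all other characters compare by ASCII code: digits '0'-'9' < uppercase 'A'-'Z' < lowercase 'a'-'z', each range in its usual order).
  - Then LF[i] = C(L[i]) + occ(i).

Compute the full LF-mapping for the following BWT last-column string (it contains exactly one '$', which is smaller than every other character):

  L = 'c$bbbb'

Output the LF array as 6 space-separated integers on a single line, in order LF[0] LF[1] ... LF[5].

Answer: 5 0 1 2 3 4

Derivation:
Char counts: '$':1, 'b':4, 'c':1
C (first-col start): C('$')=0, C('b')=1, C('c')=5
L[0]='c': occ=0, LF[0]=C('c')+0=5+0=5
L[1]='$': occ=0, LF[1]=C('$')+0=0+0=0
L[2]='b': occ=0, LF[2]=C('b')+0=1+0=1
L[3]='b': occ=1, LF[3]=C('b')+1=1+1=2
L[4]='b': occ=2, LF[4]=C('b')+2=1+2=3
L[5]='b': occ=3, LF[5]=C('b')+3=1+3=4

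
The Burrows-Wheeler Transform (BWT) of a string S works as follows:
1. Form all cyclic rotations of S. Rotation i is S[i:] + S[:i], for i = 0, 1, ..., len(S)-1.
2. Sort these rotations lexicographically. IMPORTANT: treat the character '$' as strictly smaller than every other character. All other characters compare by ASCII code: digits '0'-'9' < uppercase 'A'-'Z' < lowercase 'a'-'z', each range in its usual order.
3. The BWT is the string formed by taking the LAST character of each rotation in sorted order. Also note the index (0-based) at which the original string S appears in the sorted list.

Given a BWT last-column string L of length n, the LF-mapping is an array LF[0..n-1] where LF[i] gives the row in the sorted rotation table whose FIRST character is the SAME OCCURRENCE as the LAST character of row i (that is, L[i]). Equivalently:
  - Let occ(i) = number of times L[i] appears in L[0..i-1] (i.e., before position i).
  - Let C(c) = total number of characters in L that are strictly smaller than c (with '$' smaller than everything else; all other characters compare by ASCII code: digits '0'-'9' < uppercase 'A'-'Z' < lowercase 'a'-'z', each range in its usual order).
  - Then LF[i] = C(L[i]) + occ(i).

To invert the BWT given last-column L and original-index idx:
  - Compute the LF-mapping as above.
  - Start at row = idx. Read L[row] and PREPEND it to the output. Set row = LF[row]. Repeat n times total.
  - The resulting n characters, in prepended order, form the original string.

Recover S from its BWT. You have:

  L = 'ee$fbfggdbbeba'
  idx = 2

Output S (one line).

LF mapping: 7 8 0 10 2 11 12 13 6 3 4 9 5 1
Walk LF starting at row 2, prepending L[row]:
  step 1: row=2, L[2]='$', prepend. Next row=LF[2]=0
  step 2: row=0, L[0]='e', prepend. Next row=LF[0]=7
  step 3: row=7, L[7]='g', prepend. Next row=LF[7]=13
  step 4: row=13, L[13]='a', prepend. Next row=LF[13]=1
  step 5: row=1, L[1]='e', prepend. Next row=LF[1]=8
  step 6: row=8, L[8]='d', prepend. Next row=LF[8]=6
  step 7: row=6, L[6]='g', prepend. Next row=LF[6]=12
  step 8: row=12, L[12]='b', prepend. Next row=LF[12]=5
  step 9: row=5, L[5]='f', prepend. Next row=LF[5]=11
  step 10: row=11, L[11]='e', prepend. Next row=LF[11]=9
  step 11: row=9, L[9]='b', prepend. Next row=LF[9]=3
  step 12: row=3, L[3]='f', prepend. Next row=LF[3]=10
  step 13: row=10, L[10]='b', prepend. Next row=LF[10]=4
  step 14: row=4, L[4]='b', prepend. Next row=LF[4]=2
Reversed output: bbfbefbgdeage$

Answer: bbfbefbgdeage$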